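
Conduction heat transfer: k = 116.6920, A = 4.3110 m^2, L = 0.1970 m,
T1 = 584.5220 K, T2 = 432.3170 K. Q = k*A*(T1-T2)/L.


dT = 152.2050 K
Q = 116.6920 * 4.3110 * 152.2050 / 0.1970 = 388670.6973 W

388670.6973 W


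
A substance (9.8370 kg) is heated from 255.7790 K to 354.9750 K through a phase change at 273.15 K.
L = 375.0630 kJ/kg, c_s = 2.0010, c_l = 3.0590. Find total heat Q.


Q1 (sensible, solid) = 9.8370 * 2.0010 * 17.3710 = 341.9279 kJ
Q2 (latent) = 9.8370 * 375.0630 = 3689.4947 kJ
Q3 (sensible, liquid) = 9.8370 * 3.0590 * 81.8250 = 2462.2274 kJ
Q_total = 6493.6501 kJ

6493.6501 kJ


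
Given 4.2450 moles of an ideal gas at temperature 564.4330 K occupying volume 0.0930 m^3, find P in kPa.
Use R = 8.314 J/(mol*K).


P = nRT/V = 4.2450 * 8.314 * 564.4330 / 0.0930
= 19920.4944 / 0.0930 = 214198.8641 Pa = 214.1989 kPa

214.1989 kPa


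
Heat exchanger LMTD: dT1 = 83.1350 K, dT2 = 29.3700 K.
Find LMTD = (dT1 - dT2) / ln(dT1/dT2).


dT1/dT2 = 2.8306
ln(dT1/dT2) = 1.0405
LMTD = 53.7650 / 1.0405 = 51.6727 K

51.6727 K


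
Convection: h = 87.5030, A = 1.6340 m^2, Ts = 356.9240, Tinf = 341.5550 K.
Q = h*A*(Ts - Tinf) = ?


dT = 15.3690 K
Q = 87.5030 * 1.6340 * 15.3690 = 2197.4581 W

2197.4581 W


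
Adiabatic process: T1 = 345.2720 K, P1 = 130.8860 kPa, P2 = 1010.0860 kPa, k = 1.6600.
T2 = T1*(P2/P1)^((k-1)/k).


(k-1)/k = 0.3976
(P2/P1)^exp = 2.2534
T2 = 345.2720 * 2.2534 = 778.0526 K

778.0526 K


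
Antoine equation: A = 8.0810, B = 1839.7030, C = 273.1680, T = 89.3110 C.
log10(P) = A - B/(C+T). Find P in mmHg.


C+T = 362.4790
B/(C+T) = 5.0753
log10(P) = 8.0810 - 5.0753 = 3.0057
P = 10^3.0057 = 1013.1254 mmHg

1013.1254 mmHg


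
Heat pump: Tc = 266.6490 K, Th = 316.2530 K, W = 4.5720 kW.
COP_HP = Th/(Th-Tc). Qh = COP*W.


COP = 316.2530 / 49.6040 = 6.3756
Qh = 6.3756 * 4.5720 = 29.1490 kW

COP = 6.3756, Qh = 29.1490 kW


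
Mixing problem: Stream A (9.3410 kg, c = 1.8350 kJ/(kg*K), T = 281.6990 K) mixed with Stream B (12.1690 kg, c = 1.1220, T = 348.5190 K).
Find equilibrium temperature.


num = 9587.0732
den = 30.7944
Tf = 311.3257 K

311.3257 K


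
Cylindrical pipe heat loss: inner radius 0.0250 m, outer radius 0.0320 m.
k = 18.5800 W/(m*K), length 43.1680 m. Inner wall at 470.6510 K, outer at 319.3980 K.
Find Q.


dT = 151.2530 K
ln(ro/ri) = 0.2469
Q = 2*pi*18.5800*43.1680*151.2530 / 0.2469 = 3087739.4150 W

3087739.4150 W


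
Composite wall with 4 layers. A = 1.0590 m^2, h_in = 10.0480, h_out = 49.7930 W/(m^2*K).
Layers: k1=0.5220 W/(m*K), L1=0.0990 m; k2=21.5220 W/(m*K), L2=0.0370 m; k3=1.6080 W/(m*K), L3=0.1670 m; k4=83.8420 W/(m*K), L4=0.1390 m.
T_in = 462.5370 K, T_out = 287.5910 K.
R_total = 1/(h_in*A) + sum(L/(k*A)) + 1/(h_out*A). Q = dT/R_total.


R_conv_in = 1/(10.0480*1.0590) = 0.0940
R_1 = 0.0990/(0.5220*1.0590) = 0.1791
R_2 = 0.0370/(21.5220*1.0590) = 0.0016
R_3 = 0.1670/(1.6080*1.0590) = 0.0981
R_4 = 0.1390/(83.8420*1.0590) = 0.0016
R_conv_out = 1/(49.7930*1.0590) = 0.0190
R_total = 0.3933 K/W
Q = 174.9460 / 0.3933 = 444.8277 W

R_total = 0.3933 K/W, Q = 444.8277 W


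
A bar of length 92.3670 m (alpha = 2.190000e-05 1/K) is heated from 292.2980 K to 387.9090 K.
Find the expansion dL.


dT = 95.6110 K
dL = 2.190000e-05 * 92.3670 * 95.6110 = 0.193405 m
L_final = 92.560405 m

dL = 0.193405 m


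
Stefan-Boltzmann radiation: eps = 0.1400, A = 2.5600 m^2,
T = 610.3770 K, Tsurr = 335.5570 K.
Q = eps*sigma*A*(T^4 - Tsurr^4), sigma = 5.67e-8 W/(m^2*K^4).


T^4 = 1.3880e+11
Tsurr^4 = 1.2678e+10
Q = 0.1400 * 5.67e-8 * 2.5600 * 1.2612e+11 = 2562.9725 W

2562.9725 W


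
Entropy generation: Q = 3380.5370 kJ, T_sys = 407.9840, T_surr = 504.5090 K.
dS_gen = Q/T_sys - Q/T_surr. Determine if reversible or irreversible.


dS_sys = 3380.5370/407.9840 = 8.2860 kJ/K
dS_surr = -3380.5370/504.5090 = -6.7006 kJ/K
dS_gen = 8.2860 - 6.7006 = 1.5853 kJ/K (irreversible)

dS_gen = 1.5853 kJ/K, irreversible


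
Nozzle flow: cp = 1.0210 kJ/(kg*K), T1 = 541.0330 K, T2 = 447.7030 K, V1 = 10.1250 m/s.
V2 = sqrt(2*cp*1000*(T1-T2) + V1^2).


dT = 93.3300 K
2*cp*1000*dT = 190579.8600
V1^2 = 102.5156
V2 = sqrt(190682.3756) = 436.6719 m/s

436.6719 m/s


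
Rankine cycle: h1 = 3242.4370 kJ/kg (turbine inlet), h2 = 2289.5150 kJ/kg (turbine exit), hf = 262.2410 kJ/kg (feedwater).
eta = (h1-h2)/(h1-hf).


W = 952.9220 kJ/kg
Q_in = 2980.1960 kJ/kg
eta = 0.3198 = 31.9751%

eta = 31.9751%


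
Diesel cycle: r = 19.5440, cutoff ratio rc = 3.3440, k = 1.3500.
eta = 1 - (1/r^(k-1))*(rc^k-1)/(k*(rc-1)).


r^(k-1) = 2.8304
rc^k = 5.1022
eta = 0.5420 = 54.1992%

54.1992%


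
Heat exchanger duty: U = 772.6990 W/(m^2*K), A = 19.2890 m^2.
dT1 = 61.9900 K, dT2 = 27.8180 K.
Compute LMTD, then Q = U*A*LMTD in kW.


LMTD = 42.6462 K
Q = 772.6990 * 19.2890 * 42.6462 = 635624.8280 W = 635.6248 kW

635.6248 kW


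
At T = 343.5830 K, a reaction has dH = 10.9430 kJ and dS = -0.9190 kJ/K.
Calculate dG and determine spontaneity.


T*dS = 343.5830 * -0.9190 = -315.7528 kJ
dG = 10.9430 + 315.7528 = 326.6958 kJ (non-spontaneous)

dG = 326.6958 kJ, non-spontaneous


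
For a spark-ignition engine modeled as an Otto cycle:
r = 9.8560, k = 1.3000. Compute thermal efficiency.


r^(k-1) = 1.9866
eta = 1 - 1/1.9866 = 0.4966 = 49.6627%

49.6627%


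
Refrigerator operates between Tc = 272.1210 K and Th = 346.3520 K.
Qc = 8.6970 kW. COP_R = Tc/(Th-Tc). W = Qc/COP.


COP = 272.1210 / 74.2310 = 3.6659
W = 8.6970 / 3.6659 = 2.3724 kW

COP = 3.6659, W = 2.3724 kW


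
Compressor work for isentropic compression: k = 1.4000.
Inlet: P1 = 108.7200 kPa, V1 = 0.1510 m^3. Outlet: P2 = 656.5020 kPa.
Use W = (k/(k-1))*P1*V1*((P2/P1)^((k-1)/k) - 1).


(k-1)/k = 0.2857
(P2/P1)^exp = 1.6716
W = 3.5000 * 108.7200 * 0.1510 * (1.6716 - 1) = 38.5868 kJ

38.5868 kJ


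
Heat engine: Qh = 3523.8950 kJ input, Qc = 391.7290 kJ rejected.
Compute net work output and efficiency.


W = 3523.8950 - 391.7290 = 3132.1660 kJ
eta = 3132.1660 / 3523.8950 = 0.8888 = 88.8836%

W = 3132.1660 kJ, eta = 88.8836%


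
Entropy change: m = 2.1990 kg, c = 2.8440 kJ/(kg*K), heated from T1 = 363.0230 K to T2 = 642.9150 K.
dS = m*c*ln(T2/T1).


T2/T1 = 1.7710
ln(T2/T1) = 0.5715
dS = 2.1990 * 2.8440 * 0.5715 = 3.5744 kJ/K

3.5744 kJ/K


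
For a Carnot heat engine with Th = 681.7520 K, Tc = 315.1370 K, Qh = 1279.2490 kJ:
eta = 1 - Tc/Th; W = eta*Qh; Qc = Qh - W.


eta = 1 - 315.1370/681.7520 = 0.5378
W = 0.5378 * 1279.2490 = 687.9215 kJ
Qc = 1279.2490 - 687.9215 = 591.3275 kJ

eta = 53.7754%, W = 687.9215 kJ, Qc = 591.3275 kJ


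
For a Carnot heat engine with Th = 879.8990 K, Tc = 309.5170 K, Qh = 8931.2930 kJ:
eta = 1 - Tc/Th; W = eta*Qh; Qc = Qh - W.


eta = 1 - 309.5170/879.8990 = 0.6482
W = 0.6482 * 8931.2930 = 5789.5835 kJ
Qc = 8931.2930 - 5789.5835 = 3141.7095 kJ

eta = 64.8236%, W = 5789.5835 kJ, Qc = 3141.7095 kJ


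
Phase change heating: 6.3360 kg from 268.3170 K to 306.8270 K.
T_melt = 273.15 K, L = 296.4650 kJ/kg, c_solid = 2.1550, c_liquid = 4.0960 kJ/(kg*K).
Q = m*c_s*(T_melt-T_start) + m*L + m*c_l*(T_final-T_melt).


Q1 (sensible, solid) = 6.3360 * 2.1550 * 4.8330 = 65.9902 kJ
Q2 (latent) = 6.3360 * 296.4650 = 1878.4022 kJ
Q3 (sensible, liquid) = 6.3360 * 4.0960 * 33.6770 = 873.9941 kJ
Q_total = 2818.3865 kJ

2818.3865 kJ


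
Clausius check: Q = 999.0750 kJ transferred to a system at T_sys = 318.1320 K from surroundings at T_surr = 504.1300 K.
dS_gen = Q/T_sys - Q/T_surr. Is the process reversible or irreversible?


dS_sys = 999.0750/318.1320 = 3.1404 kJ/K
dS_surr = -999.0750/504.1300 = -1.9818 kJ/K
dS_gen = 3.1404 - 1.9818 = 1.1587 kJ/K (irreversible)

dS_gen = 1.1587 kJ/K, irreversible


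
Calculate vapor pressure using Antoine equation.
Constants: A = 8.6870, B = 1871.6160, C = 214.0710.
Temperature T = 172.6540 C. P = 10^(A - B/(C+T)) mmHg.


C+T = 386.7250
B/(C+T) = 4.8397
log10(P) = 8.6870 - 4.8397 = 3.8473
P = 10^3.8473 = 7036.2930 mmHg

7036.2930 mmHg


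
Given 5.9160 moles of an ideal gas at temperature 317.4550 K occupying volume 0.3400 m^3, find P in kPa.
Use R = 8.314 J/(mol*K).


P = nRT/V = 5.9160 * 8.314 * 317.4550 / 0.3400
= 15614.2223 / 0.3400 = 45924.1831 Pa = 45.9242 kPa

45.9242 kPa


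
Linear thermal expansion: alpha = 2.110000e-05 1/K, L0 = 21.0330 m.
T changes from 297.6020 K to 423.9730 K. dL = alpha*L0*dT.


dT = 126.3710 K
dL = 2.110000e-05 * 21.0330 * 126.3710 = 0.056083 m
L_final = 21.089083 m

dL = 0.056083 m


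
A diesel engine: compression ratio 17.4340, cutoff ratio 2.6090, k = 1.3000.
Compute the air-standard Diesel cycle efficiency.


r^(k-1) = 2.3573
rc^k = 3.4787
eta = 0.4973 = 49.7305%

49.7305%


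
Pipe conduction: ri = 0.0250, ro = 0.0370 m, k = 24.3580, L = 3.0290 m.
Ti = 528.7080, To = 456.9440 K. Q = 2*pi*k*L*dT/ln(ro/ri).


dT = 71.7640 K
ln(ro/ri) = 0.3920
Q = 2*pi*24.3580*3.0290*71.7640 / 0.3920 = 84858.3752 W

84858.3752 W


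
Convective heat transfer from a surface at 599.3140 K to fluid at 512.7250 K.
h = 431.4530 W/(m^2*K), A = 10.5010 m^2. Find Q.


dT = 86.5890 K
Q = 431.4530 * 10.5010 * 86.5890 = 392307.7392 W

392307.7392 W


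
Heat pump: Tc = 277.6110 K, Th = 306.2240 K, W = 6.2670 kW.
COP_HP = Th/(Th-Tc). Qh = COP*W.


COP = 306.2240 / 28.6130 = 10.7023
Qh = 10.7023 * 6.2670 = 67.0711 kW

COP = 10.7023, Qh = 67.0711 kW


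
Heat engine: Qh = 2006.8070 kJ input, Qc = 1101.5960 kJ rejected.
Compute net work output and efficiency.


W = 2006.8070 - 1101.5960 = 905.2110 kJ
eta = 905.2110 / 2006.8070 = 0.4511 = 45.1070%

W = 905.2110 kJ, eta = 45.1070%


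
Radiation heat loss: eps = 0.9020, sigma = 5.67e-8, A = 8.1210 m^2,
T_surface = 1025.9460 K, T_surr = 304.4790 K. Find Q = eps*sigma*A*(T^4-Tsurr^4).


T^4 = 1.1079e+12
Tsurr^4 = 8.5947e+09
Q = 0.9020 * 5.67e-8 * 8.1210 * 1.0993e+12 = 456577.8800 W

456577.8800 W


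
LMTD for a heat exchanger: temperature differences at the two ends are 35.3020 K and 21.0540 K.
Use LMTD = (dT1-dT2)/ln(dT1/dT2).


dT1/dT2 = 1.6767
ln(dT1/dT2) = 0.5168
LMTD = 14.2480 / 0.5168 = 27.5670 K

27.5670 K


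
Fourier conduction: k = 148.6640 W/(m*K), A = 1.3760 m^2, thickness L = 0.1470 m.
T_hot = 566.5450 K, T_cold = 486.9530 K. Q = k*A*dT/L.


dT = 79.5920 K
Q = 148.6640 * 1.3760 * 79.5920 / 0.1470 = 110758.3127 W

110758.3127 W


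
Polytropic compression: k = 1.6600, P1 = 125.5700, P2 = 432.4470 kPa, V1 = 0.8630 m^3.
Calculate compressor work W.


(k-1)/k = 0.3976
(P2/P1)^exp = 1.6350
W = 2.5152 * 125.5700 * 0.8630 * (1.6350 - 1) = 173.0822 kJ

173.0822 kJ


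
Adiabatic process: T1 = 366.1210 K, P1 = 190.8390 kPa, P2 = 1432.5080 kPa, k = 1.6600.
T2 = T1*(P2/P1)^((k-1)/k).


(k-1)/k = 0.3976
(P2/P1)^exp = 2.2288
T2 = 366.1210 * 2.2288 = 815.9943 K

815.9943 K


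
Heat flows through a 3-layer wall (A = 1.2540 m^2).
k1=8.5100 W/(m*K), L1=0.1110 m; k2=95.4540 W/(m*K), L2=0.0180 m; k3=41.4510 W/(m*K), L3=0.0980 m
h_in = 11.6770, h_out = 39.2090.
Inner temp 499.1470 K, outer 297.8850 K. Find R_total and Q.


R_conv_in = 1/(11.6770*1.2540) = 0.0683
R_1 = 0.1110/(8.5100*1.2540) = 0.0104
R_2 = 0.0180/(95.4540*1.2540) = 0.0002
R_3 = 0.0980/(41.4510*1.2540) = 0.0019
R_conv_out = 1/(39.2090*1.2540) = 0.0203
R_total = 0.1011 K/W
Q = 201.2620 / 0.1011 = 1991.3555 W

R_total = 0.1011 K/W, Q = 1991.3555 W


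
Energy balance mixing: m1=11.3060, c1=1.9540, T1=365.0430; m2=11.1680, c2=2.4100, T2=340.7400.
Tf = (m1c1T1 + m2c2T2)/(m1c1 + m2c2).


num = 17235.4784
den = 49.0068
Tf = 351.6956 K

351.6956 K


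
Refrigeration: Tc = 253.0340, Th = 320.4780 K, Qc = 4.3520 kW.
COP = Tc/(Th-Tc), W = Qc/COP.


COP = 253.0340 / 67.4440 = 3.7518
W = 4.3520 / 3.7518 = 1.1600 kW

COP = 3.7518, W = 1.1600 kW


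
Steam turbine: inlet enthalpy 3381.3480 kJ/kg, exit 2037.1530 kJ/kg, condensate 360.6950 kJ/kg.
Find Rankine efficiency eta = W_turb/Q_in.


W = 1344.1950 kJ/kg
Q_in = 3020.6530 kJ/kg
eta = 0.4450 = 44.5001%

eta = 44.5001%


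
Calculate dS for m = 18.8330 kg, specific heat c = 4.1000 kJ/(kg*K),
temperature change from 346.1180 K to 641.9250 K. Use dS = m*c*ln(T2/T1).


T2/T1 = 1.8546
ln(T2/T1) = 0.6177
dS = 18.8330 * 4.1000 * 0.6177 = 47.6953 kJ/K

47.6953 kJ/K


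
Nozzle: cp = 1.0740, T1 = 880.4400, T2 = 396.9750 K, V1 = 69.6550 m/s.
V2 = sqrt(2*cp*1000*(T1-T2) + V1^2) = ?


dT = 483.4650 K
2*cp*1000*dT = 1038482.8200
V1^2 = 4851.8190
V2 = sqrt(1043334.6390) = 1021.4375 m/s

1021.4375 m/s


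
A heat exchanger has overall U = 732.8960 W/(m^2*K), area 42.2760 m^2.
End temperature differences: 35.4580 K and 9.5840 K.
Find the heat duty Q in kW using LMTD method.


LMTD = 19.7775 K
Q = 732.8960 * 42.2760 * 19.7775 = 612784.5274 W = 612.7845 kW

612.7845 kW


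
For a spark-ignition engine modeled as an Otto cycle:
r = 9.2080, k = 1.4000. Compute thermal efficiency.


r^(k-1) = 2.4303
eta = 1 - 1/2.4303 = 0.5885 = 58.8534%

58.8534%


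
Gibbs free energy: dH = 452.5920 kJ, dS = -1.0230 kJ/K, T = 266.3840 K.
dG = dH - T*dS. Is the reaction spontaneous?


T*dS = 266.3840 * -1.0230 = -272.5108 kJ
dG = 452.5920 + 272.5108 = 725.1028 kJ (non-spontaneous)

dG = 725.1028 kJ, non-spontaneous


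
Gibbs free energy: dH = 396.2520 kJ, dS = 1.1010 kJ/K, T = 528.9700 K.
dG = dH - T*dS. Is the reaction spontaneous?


T*dS = 528.9700 * 1.1010 = 582.3960 kJ
dG = 396.2520 - 582.3960 = -186.1440 kJ (spontaneous)

dG = -186.1440 kJ, spontaneous


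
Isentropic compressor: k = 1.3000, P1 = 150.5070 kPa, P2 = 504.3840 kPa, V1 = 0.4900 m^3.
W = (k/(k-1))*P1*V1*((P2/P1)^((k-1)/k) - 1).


(k-1)/k = 0.2308
(P2/P1)^exp = 1.3219
W = 4.3333 * 150.5070 * 0.4900 * (1.3219 - 1) = 102.8741 kJ

102.8741 kJ


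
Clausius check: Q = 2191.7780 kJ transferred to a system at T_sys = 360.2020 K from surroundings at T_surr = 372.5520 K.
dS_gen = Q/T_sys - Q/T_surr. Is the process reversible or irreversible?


dS_sys = 2191.7780/360.2020 = 6.0849 kJ/K
dS_surr = -2191.7780/372.5520 = -5.8831 kJ/K
dS_gen = 6.0849 - 5.8831 = 0.2017 kJ/K (irreversible)

dS_gen = 0.2017 kJ/K, irreversible


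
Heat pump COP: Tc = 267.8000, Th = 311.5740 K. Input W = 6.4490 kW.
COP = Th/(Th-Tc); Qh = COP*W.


COP = 311.5740 / 43.7740 = 7.1178
Qh = 7.1178 * 6.4490 = 45.9026 kW

COP = 7.1178, Qh = 45.9026 kW


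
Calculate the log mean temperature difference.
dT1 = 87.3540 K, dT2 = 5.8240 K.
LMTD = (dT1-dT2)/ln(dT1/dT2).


dT1/dT2 = 14.9990
ln(dT1/dT2) = 2.7080
LMTD = 81.5300 / 2.7080 = 30.1073 K

30.1073 K


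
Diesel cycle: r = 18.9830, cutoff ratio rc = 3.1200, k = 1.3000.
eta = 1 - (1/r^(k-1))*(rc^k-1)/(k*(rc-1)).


r^(k-1) = 2.4183
rc^k = 4.3894
eta = 0.4915 = 49.1456%

49.1456%


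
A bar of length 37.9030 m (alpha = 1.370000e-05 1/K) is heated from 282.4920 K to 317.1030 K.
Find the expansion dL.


dT = 34.6110 K
dL = 1.370000e-05 * 37.9030 * 34.6110 = 0.017972 m
L_final = 37.920972 m

dL = 0.017972 m


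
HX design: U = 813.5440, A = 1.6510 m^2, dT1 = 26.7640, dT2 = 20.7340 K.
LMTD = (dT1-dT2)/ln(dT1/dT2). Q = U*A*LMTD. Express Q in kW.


LMTD = 23.6209 K
Q = 813.5440 * 1.6510 * 23.6209 = 31726.6207 W = 31.7266 kW

31.7266 kW


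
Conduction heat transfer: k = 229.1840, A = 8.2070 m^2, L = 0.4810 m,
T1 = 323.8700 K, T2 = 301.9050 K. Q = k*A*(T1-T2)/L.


dT = 21.9650 K
Q = 229.1840 * 8.2070 * 21.9650 / 0.4810 = 85892.4241 W

85892.4241 W


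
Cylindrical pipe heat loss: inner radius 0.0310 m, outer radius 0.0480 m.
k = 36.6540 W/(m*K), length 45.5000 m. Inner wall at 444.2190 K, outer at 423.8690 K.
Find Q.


dT = 20.3500 K
ln(ro/ri) = 0.4372
Q = 2*pi*36.6540*45.5000*20.3500 / 0.4372 = 487734.1741 W

487734.1741 W


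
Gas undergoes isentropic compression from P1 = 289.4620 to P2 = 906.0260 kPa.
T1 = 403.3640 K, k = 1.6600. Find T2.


(k-1)/k = 0.3976
(P2/P1)^exp = 1.5741
T2 = 403.3640 * 1.5741 = 634.9254 K

634.9254 K


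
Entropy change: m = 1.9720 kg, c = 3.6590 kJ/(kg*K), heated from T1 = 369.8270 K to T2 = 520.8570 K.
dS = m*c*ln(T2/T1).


T2/T1 = 1.4084
ln(T2/T1) = 0.3424
dS = 1.9720 * 3.6590 * 0.3424 = 2.4709 kJ/K

2.4709 kJ/K


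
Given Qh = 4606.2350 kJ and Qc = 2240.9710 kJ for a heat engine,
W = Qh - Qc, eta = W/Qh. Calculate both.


W = 4606.2350 - 2240.9710 = 2365.2640 kJ
eta = 2365.2640 / 4606.2350 = 0.5135 = 51.3492%

W = 2365.2640 kJ, eta = 51.3492%


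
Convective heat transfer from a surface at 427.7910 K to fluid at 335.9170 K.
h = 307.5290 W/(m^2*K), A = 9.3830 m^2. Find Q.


dT = 91.8740 K
Q = 307.5290 * 9.3830 * 91.8740 = 265106.5252 W

265106.5252 W


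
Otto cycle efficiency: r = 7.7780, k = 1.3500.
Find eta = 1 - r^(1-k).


r^(k-1) = 2.0502
eta = 1 - 1/2.0502 = 0.5123 = 51.2251%

51.2251%


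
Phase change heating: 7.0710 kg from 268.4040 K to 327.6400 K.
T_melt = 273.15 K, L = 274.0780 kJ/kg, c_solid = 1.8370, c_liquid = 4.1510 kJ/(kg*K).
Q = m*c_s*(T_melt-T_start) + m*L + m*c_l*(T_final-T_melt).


Q1 (sensible, solid) = 7.0710 * 1.8370 * 4.7460 = 61.6478 kJ
Q2 (latent) = 7.0710 * 274.0780 = 1938.0055 kJ
Q3 (sensible, liquid) = 7.0710 * 4.1510 * 54.4900 = 1599.3753 kJ
Q_total = 3599.0286 kJ

3599.0286 kJ


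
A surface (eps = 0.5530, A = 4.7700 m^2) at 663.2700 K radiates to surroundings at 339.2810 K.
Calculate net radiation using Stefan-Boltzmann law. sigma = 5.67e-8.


T^4 = 1.9354e+11
Tsurr^4 = 1.3251e+10
Q = 0.5530 * 5.67e-8 * 4.7700 * 1.8029e+11 = 26964.1396 W

26964.1396 W


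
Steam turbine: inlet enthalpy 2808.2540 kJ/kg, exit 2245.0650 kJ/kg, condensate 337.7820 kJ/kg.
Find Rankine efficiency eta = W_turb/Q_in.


W = 563.1890 kJ/kg
Q_in = 2470.4720 kJ/kg
eta = 0.2280 = 22.7968%

eta = 22.7968%


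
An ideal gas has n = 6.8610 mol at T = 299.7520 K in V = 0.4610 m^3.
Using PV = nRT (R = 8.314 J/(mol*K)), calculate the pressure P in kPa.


P = nRT/V = 6.8610 * 8.314 * 299.7520 / 0.4610
= 17098.5597 / 0.4610 = 37090.1512 Pa = 37.0902 kPa

37.0902 kPa


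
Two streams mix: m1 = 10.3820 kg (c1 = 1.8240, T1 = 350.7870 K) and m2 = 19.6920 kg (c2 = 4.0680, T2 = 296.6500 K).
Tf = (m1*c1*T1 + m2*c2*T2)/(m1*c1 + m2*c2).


num = 30406.5302
den = 99.0438
Tf = 307.0008 K

307.0008 K


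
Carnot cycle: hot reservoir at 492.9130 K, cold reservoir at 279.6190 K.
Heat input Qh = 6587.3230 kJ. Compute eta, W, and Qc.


eta = 1 - 279.6190/492.9130 = 0.4327
W = 0.4327 * 6587.3230 = 2850.4756 kJ
Qc = 6587.3230 - 2850.4756 = 3736.8474 kJ

eta = 43.2721%, W = 2850.4756 kJ, Qc = 3736.8474 kJ


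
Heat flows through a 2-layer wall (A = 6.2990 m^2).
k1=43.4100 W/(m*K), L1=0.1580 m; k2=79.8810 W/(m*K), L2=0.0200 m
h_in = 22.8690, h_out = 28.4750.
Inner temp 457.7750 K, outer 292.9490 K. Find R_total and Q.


R_conv_in = 1/(22.8690*6.2990) = 0.0069
R_1 = 0.1580/(43.4100*6.2990) = 0.0006
R_2 = 0.0200/(79.8810*6.2990) = 3.9748e-05
R_conv_out = 1/(28.4750*6.2990) = 0.0056
R_total = 0.0131 K/W
Q = 164.8260 / 0.0131 = 12548.8285 W

R_total = 0.0131 K/W, Q = 12548.8285 W


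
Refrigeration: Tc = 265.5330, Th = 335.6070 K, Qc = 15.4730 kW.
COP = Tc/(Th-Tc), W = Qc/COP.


COP = 265.5330 / 70.0740 = 3.7893
W = 15.4730 / 3.7893 = 4.0833 kW

COP = 3.7893, W = 4.0833 kW


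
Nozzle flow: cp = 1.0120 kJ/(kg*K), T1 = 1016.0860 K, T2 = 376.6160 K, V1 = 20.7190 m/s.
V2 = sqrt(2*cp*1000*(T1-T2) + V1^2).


dT = 639.4700 K
2*cp*1000*dT = 1294287.2800
V1^2 = 429.2770
V2 = sqrt(1294716.5570) = 1137.8561 m/s

1137.8561 m/s


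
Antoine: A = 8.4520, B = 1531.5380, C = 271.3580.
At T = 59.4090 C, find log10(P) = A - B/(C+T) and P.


C+T = 330.7670
B/(C+T) = 4.6303
log10(P) = 8.4520 - 4.6303 = 3.8217
P = 10^3.8217 = 6633.4217 mmHg

6633.4217 mmHg


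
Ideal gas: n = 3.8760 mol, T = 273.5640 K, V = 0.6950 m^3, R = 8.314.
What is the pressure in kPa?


P = nRT/V = 3.8760 * 8.314 * 273.5640 / 0.6950
= 8815.6174 / 0.6950 = 12684.3416 Pa = 12.6843 kPa

12.6843 kPa


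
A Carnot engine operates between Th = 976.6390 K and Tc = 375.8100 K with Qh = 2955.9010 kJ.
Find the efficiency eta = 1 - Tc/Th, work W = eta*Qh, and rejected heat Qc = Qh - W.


eta = 1 - 375.8100/976.6390 = 0.6152
W = 0.6152 * 2955.9010 = 1818.4724 kJ
Qc = 2955.9010 - 1818.4724 = 1137.4286 kJ

eta = 61.5201%, W = 1818.4724 kJ, Qc = 1137.4286 kJ


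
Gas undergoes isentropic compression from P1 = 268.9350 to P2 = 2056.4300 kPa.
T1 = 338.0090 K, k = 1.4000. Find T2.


(k-1)/k = 0.2857
(P2/P1)^exp = 1.7882
T2 = 338.0090 * 1.7882 = 604.4318 K

604.4318 K


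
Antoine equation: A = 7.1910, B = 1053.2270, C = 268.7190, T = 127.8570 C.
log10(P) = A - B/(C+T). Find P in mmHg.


C+T = 396.5760
B/(C+T) = 2.6558
log10(P) = 7.1910 - 2.6558 = 4.5352
P = 10^4.5352 = 34292.4759 mmHg

34292.4759 mmHg


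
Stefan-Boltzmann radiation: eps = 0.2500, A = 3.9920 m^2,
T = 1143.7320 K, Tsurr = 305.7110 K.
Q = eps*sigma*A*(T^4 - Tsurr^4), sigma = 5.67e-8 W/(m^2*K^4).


T^4 = 1.7112e+12
Tsurr^4 = 8.7346e+09
Q = 0.2500 * 5.67e-8 * 3.9920 * 1.7025e+12 = 96335.9061 W

96335.9061 W


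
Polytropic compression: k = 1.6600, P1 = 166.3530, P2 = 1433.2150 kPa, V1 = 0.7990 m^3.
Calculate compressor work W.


(k-1)/k = 0.3976
(P2/P1)^exp = 2.3543
W = 2.5152 * 166.3530 * 0.7990 * (2.3543 - 1) = 452.7421 kJ

452.7421 kJ


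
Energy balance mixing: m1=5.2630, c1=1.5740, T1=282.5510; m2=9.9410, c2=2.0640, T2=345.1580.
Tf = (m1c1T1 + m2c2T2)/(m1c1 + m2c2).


num = 9422.6709
den = 28.8022
Tf = 327.1512 K

327.1512 K


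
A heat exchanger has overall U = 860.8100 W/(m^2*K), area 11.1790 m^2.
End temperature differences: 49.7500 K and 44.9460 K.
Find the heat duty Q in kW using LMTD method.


LMTD = 47.3074 K
Q = 860.8100 * 11.1790 * 47.3074 = 455238.4272 W = 455.2384 kW

455.2384 kW


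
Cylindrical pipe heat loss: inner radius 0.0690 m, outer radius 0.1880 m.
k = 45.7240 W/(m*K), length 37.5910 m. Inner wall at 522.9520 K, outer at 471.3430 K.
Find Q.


dT = 51.6090 K
ln(ro/ri) = 1.0023
Q = 2*pi*45.7240*37.5910*51.6090 / 1.0023 = 556058.2818 W

556058.2818 W


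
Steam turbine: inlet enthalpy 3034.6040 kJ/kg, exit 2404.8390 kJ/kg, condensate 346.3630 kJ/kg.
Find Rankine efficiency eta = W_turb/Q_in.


W = 629.7650 kJ/kg
Q_in = 2688.2410 kJ/kg
eta = 0.2343 = 23.4267%

eta = 23.4267%


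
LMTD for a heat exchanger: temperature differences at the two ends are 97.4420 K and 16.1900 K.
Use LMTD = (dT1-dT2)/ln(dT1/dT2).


dT1/dT2 = 6.0187
ln(dT1/dT2) = 1.7949
LMTD = 81.2520 / 1.7949 = 45.2692 K

45.2692 K


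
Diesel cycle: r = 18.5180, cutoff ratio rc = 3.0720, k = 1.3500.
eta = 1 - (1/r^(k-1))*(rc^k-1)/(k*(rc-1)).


r^(k-1) = 2.7775
rc^k = 4.5501
eta = 0.5431 = 54.3063%

54.3063%


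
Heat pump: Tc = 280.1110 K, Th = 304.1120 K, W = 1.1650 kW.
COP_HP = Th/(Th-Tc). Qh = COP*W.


COP = 304.1120 / 24.0010 = 12.6708
Qh = 12.6708 * 1.1650 = 14.7615 kW

COP = 12.6708, Qh = 14.7615 kW


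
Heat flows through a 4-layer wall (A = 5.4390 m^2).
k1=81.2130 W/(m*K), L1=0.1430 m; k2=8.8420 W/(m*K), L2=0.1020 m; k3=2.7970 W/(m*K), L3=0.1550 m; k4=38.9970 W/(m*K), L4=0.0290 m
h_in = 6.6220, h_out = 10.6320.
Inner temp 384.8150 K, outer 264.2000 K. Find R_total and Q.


R_conv_in = 1/(6.6220*5.4390) = 0.0278
R_1 = 0.1430/(81.2130*5.4390) = 0.0003
R_2 = 0.1020/(8.8420*5.4390) = 0.0021
R_3 = 0.1550/(2.7970*5.4390) = 0.0102
R_4 = 0.0290/(38.9970*5.4390) = 0.0001
R_conv_out = 1/(10.6320*5.4390) = 0.0173
R_total = 0.0578 K/W
Q = 120.6150 / 0.0578 = 2085.7690 W

R_total = 0.0578 K/W, Q = 2085.7690 W


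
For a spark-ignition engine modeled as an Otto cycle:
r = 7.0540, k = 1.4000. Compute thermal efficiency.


r^(k-1) = 2.1846
eta = 1 - 1/2.1846 = 0.5423 = 54.2253%

54.2253%


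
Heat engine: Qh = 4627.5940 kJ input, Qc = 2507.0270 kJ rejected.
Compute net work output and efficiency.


W = 4627.5940 - 2507.0270 = 2120.5670 kJ
eta = 2120.5670 / 4627.5940 = 0.4582 = 45.8244%

W = 2120.5670 kJ, eta = 45.8244%


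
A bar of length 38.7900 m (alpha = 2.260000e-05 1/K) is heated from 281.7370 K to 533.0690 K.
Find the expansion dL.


dT = 251.3320 K
dL = 2.260000e-05 * 38.7900 * 251.3320 = 0.220331 m
L_final = 39.010331 m

dL = 0.220331 m


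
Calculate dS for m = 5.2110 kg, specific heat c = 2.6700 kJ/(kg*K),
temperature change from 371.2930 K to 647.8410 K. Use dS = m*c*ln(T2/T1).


T2/T1 = 1.7448
ln(T2/T1) = 0.5567
dS = 5.2110 * 2.6700 * 0.5567 = 7.7449 kJ/K

7.7449 kJ/K


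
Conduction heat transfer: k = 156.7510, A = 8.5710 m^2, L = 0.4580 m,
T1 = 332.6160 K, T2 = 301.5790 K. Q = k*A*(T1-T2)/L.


dT = 31.0370 K
Q = 156.7510 * 8.5710 * 31.0370 / 0.4580 = 91044.9944 W

91044.9944 W


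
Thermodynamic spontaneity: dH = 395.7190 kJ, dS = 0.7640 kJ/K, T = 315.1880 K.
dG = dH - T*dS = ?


T*dS = 315.1880 * 0.7640 = 240.8036 kJ
dG = 395.7190 - 240.8036 = 154.9154 kJ (non-spontaneous)

dG = 154.9154 kJ, non-spontaneous


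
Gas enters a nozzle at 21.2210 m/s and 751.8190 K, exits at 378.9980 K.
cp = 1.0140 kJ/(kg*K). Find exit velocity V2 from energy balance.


dT = 372.8210 K
2*cp*1000*dT = 756080.9880
V1^2 = 450.3308
V2 = sqrt(756531.3188) = 869.7881 m/s

869.7881 m/s


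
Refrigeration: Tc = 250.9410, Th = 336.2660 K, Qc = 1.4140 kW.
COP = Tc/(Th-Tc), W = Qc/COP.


COP = 250.9410 / 85.3250 = 2.9410
W = 1.4140 / 2.9410 = 0.4808 kW

COP = 2.9410, W = 0.4808 kW


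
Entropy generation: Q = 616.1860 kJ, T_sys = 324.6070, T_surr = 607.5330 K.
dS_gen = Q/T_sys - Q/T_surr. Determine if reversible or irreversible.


dS_sys = 616.1860/324.6070 = 1.8983 kJ/K
dS_surr = -616.1860/607.5330 = -1.0142 kJ/K
dS_gen = 1.8983 - 1.0142 = 0.8840 kJ/K (irreversible)

dS_gen = 0.8840 kJ/K, irreversible


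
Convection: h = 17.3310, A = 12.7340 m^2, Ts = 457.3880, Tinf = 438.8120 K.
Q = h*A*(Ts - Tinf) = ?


dT = 18.5760 K
Q = 17.3310 * 12.7340 * 18.5760 = 4099.5923 W

4099.5923 W


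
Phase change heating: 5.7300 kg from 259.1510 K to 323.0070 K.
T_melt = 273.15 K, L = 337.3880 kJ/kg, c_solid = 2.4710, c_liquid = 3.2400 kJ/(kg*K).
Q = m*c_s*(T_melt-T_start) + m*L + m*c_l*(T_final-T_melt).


Q1 (sensible, solid) = 5.7300 * 2.4710 * 13.9990 = 198.2095 kJ
Q2 (latent) = 5.7300 * 337.3880 = 1933.2332 kJ
Q3 (sensible, liquid) = 5.7300 * 3.2400 * 49.8570 = 925.6052 kJ
Q_total = 3057.0479 kJ

3057.0479 kJ


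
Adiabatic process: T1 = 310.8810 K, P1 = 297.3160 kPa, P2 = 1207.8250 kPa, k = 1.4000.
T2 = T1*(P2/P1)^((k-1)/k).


(k-1)/k = 0.2857
(P2/P1)^exp = 1.4926
T2 = 310.8810 * 1.4926 = 464.0160 K

464.0160 K


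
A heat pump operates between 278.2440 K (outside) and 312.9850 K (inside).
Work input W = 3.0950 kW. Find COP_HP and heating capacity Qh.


COP = 312.9850 / 34.7410 = 9.0091
Qh = 9.0091 * 3.0950 = 27.8832 kW

COP = 9.0091, Qh = 27.8832 kW


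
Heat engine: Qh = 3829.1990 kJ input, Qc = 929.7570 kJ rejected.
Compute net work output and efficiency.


W = 3829.1990 - 929.7570 = 2899.4420 kJ
eta = 2899.4420 / 3829.1990 = 0.7572 = 75.7193%

W = 2899.4420 kJ, eta = 75.7193%


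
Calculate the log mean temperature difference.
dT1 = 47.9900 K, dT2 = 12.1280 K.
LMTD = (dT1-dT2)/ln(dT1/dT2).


dT1/dT2 = 3.9570
ln(dT1/dT2) = 1.3755
LMTD = 35.8620 / 1.3755 = 26.0724 K

26.0724 K


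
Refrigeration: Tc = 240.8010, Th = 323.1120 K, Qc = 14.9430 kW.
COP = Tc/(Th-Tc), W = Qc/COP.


COP = 240.8010 / 82.3110 = 2.9255
W = 14.9430 / 2.9255 = 5.1078 kW

COP = 2.9255, W = 5.1078 kW


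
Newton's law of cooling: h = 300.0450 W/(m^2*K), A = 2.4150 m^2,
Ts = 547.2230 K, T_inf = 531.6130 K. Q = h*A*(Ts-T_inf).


dT = 15.6100 K
Q = 300.0450 * 2.4150 * 15.6100 = 11311.1414 W

11311.1414 W


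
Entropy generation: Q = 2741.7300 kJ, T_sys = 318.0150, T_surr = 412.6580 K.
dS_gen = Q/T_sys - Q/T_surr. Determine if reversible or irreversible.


dS_sys = 2741.7300/318.0150 = 8.6214 kJ/K
dS_surr = -2741.7300/412.6580 = -6.6441 kJ/K
dS_gen = 8.6214 - 6.6441 = 1.9773 kJ/K (irreversible)

dS_gen = 1.9773 kJ/K, irreversible


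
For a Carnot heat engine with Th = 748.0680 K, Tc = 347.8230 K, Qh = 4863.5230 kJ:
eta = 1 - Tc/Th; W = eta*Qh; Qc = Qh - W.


eta = 1 - 347.8230/748.0680 = 0.5350
W = 0.5350 * 4863.5230 = 2602.1709 kJ
Qc = 4863.5230 - 2602.1709 = 2261.3521 kJ

eta = 53.5038%, W = 2602.1709 kJ, Qc = 2261.3521 kJ


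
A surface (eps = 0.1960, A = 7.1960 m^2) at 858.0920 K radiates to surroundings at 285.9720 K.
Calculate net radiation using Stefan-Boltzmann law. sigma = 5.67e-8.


T^4 = 5.4217e+11
Tsurr^4 = 6.6880e+09
Q = 0.1960 * 5.67e-8 * 7.1960 * 5.3548e+11 = 42822.8056 W

42822.8056 W


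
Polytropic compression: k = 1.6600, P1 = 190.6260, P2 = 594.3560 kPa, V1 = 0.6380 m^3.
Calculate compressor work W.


(k-1)/k = 0.3976
(P2/P1)^exp = 1.5716
W = 2.5152 * 190.6260 * 0.6380 * (1.5716 - 1) = 174.8626 kJ

174.8626 kJ


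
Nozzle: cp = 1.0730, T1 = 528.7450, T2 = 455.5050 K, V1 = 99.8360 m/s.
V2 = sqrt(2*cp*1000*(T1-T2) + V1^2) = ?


dT = 73.2400 K
2*cp*1000*dT = 157173.0400
V1^2 = 9967.2269
V2 = sqrt(167140.2669) = 408.8279 m/s

408.8279 m/s


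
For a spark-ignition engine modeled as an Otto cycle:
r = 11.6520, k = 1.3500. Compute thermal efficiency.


r^(k-1) = 2.3618
eta = 1 - 1/2.3618 = 0.5766 = 57.6591%

57.6591%


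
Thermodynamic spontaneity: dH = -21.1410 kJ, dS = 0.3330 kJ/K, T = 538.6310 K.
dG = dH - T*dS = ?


T*dS = 538.6310 * 0.3330 = 179.3641 kJ
dG = -21.1410 - 179.3641 = -200.5051 kJ (spontaneous)

dG = -200.5051 kJ, spontaneous


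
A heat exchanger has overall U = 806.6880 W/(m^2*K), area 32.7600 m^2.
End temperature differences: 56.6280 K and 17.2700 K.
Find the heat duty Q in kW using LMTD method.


LMTD = 33.1427 K
Q = 806.6880 * 32.7600 * 33.1427 = 875864.5414 W = 875.8645 kW

875.8645 kW


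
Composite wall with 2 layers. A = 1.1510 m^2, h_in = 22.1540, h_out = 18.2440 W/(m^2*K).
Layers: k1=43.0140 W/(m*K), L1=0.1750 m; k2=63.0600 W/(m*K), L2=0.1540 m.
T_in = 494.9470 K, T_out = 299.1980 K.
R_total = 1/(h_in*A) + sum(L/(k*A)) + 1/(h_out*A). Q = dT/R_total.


R_conv_in = 1/(22.1540*1.1510) = 0.0392
R_1 = 0.1750/(43.0140*1.1510) = 0.0035
R_2 = 0.1540/(63.0600*1.1510) = 0.0021
R_conv_out = 1/(18.2440*1.1510) = 0.0476
R_total = 0.0925 K/W
Q = 195.7490 / 0.0925 = 2116.3211 W

R_total = 0.0925 K/W, Q = 2116.3211 W


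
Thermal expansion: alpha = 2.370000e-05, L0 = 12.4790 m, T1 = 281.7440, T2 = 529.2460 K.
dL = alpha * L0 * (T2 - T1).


dT = 247.5020 K
dL = 2.370000e-05 * 12.4790 * 247.5020 = 0.073199 m
L_final = 12.552199 m

dL = 0.073199 m


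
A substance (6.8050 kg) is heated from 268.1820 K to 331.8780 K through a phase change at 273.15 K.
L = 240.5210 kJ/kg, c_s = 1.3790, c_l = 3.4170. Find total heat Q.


Q1 (sensible, solid) = 6.8050 * 1.3790 * 4.9680 = 46.6202 kJ
Q2 (latent) = 6.8050 * 240.5210 = 1636.7454 kJ
Q3 (sensible, liquid) = 6.8050 * 3.4170 * 58.7280 = 1365.5837 kJ
Q_total = 3048.9493 kJ

3048.9493 kJ


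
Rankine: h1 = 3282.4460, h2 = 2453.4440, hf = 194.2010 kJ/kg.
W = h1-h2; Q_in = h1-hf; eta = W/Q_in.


W = 829.0020 kJ/kg
Q_in = 3088.2450 kJ/kg
eta = 0.2684 = 26.8438%

eta = 26.8438%


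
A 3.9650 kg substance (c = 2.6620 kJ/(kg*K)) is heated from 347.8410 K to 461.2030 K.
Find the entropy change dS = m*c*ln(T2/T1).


T2/T1 = 1.3259
ln(T2/T1) = 0.2821
dS = 3.9650 * 2.6620 * 0.2821 = 2.9774 kJ/K

2.9774 kJ/K


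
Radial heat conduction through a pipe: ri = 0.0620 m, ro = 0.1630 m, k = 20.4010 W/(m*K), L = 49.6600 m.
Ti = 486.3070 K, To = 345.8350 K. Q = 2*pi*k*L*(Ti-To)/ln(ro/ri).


dT = 140.4720 K
ln(ro/ri) = 0.9666
Q = 2*pi*20.4010*49.6600*140.4720 / 0.9666 = 925068.5333 W

925068.5333 W


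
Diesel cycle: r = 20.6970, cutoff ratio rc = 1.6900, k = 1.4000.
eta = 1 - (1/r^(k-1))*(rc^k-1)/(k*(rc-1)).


r^(k-1) = 3.3602
rc^k = 2.0847
eta = 0.6658 = 66.5832%

66.5832%


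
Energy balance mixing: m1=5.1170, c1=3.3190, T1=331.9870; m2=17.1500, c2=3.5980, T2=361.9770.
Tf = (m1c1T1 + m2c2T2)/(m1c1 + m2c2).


num = 27974.2866
den = 78.6890
Tf = 355.5043 K

355.5043 K


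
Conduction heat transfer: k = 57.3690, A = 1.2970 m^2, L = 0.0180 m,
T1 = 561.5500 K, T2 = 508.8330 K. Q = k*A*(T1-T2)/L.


dT = 52.7170 K
Q = 57.3690 * 1.2970 * 52.7170 / 0.0180 = 217919.1711 W

217919.1711 W


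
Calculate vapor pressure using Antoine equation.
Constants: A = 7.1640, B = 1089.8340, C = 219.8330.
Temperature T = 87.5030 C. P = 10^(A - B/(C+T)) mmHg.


C+T = 307.3360
B/(C+T) = 3.5461
log10(P) = 7.1640 - 3.5461 = 3.6179
P = 10^3.6179 = 4148.9018 mmHg

4148.9018 mmHg


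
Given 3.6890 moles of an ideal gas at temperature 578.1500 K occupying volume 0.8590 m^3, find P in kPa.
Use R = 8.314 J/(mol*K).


P = nRT/V = 3.6890 * 8.314 * 578.1500 / 0.8590
= 17732.0605 / 0.8590 = 20642.6782 Pa = 20.6427 kPa

20.6427 kPa


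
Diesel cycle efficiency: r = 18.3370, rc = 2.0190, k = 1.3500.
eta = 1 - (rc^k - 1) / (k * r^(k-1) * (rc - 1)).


r^(k-1) = 2.7680
rc^k = 2.5819
eta = 0.5846 = 58.4570%

58.4570%


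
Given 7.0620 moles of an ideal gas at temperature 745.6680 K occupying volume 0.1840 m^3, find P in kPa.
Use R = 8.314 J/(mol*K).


P = nRT/V = 7.0620 * 8.314 * 745.6680 / 0.1840
= 43780.7543 / 0.1840 = 237938.8818 Pa = 237.9389 kPa

237.9389 kPa


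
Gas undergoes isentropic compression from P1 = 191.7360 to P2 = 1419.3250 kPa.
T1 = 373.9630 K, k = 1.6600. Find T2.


(k-1)/k = 0.3976
(P2/P1)^exp = 2.2164
T2 = 373.9630 * 2.2164 = 828.8673 K

828.8673 K


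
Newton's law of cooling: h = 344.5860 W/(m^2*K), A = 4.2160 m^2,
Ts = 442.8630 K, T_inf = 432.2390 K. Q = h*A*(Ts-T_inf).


dT = 10.6240 K
Q = 344.5860 * 4.2160 * 10.6240 = 15434.2771 W

15434.2771 W


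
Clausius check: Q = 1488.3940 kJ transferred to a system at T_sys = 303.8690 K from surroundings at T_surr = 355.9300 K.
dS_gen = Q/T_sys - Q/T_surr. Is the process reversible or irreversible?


dS_sys = 1488.3940/303.8690 = 4.8981 kJ/K
dS_surr = -1488.3940/355.9300 = -4.1817 kJ/K
dS_gen = 4.8981 - 4.1817 = 0.7164 kJ/K (irreversible)

dS_gen = 0.7164 kJ/K, irreversible


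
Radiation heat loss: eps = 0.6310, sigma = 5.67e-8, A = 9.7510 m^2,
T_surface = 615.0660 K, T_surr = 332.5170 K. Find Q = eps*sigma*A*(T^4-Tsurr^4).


T^4 = 1.4312e+11
Tsurr^4 = 1.2225e+10
Q = 0.6310 * 5.67e-8 * 9.7510 * 1.3089e+11 = 45663.5129 W

45663.5129 W


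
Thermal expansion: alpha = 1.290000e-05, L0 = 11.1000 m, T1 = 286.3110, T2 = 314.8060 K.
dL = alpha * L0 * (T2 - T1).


dT = 28.4950 K
dL = 1.290000e-05 * 11.1000 * 28.4950 = 0.004080 m
L_final = 11.104080 m

dL = 0.004080 m


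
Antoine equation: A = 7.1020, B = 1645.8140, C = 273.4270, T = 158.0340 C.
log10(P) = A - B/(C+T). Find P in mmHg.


C+T = 431.4610
B/(C+T) = 3.8145
log10(P) = 7.1020 - 3.8145 = 3.2875
P = 10^3.2875 = 1938.5904 mmHg

1938.5904 mmHg


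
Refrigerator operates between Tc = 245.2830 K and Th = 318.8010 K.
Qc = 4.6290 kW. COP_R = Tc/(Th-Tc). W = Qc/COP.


COP = 245.2830 / 73.5180 = 3.3364
W = 4.6290 / 3.3364 = 1.3874 kW

COP = 3.3364, W = 1.3874 kW


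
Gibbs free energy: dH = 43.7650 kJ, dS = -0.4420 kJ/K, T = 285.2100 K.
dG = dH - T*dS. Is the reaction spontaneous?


T*dS = 285.2100 * -0.4420 = -126.0628 kJ
dG = 43.7650 + 126.0628 = 169.8278 kJ (non-spontaneous)

dG = 169.8278 kJ, non-spontaneous


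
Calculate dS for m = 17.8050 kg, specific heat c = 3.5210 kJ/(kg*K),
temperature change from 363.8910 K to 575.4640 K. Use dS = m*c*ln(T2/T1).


T2/T1 = 1.5814
ln(T2/T1) = 0.4583
dS = 17.8050 * 3.5210 * 0.4583 = 28.7329 kJ/K

28.7329 kJ/K


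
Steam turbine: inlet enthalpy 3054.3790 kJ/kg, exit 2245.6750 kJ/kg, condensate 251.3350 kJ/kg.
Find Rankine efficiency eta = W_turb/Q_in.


W = 808.7040 kJ/kg
Q_in = 2803.0440 kJ/kg
eta = 0.2885 = 28.8509%

eta = 28.8509%


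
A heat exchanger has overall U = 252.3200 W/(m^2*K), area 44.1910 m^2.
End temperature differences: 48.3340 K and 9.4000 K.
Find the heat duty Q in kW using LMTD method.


LMTD = 23.7776 K
Q = 252.3200 * 44.1910 * 23.7776 = 265126.3941 W = 265.1264 kW

265.1264 kW


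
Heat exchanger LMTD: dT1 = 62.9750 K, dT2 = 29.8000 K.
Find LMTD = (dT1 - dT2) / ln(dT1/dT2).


dT1/dT2 = 2.1133
ln(dT1/dT2) = 0.7482
LMTD = 33.1750 / 0.7482 = 44.3380 K

44.3380 K


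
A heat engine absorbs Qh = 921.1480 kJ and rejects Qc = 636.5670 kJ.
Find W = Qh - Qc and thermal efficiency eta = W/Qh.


W = 921.1480 - 636.5670 = 284.5810 kJ
eta = 284.5810 / 921.1480 = 0.3089 = 30.8942%

W = 284.5810 kJ, eta = 30.8942%


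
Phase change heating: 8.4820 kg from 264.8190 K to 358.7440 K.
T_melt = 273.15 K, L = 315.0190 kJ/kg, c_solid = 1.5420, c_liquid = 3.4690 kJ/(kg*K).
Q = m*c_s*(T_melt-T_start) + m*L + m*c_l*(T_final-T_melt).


Q1 (sensible, solid) = 8.4820 * 1.5420 * 8.3310 = 108.9632 kJ
Q2 (latent) = 8.4820 * 315.0190 = 2671.9912 kJ
Q3 (sensible, liquid) = 8.4820 * 3.4690 * 85.5940 = 2518.5228 kJ
Q_total = 5299.4772 kJ

5299.4772 kJ


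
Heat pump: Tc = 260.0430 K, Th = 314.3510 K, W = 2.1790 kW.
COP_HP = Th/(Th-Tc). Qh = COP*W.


COP = 314.3510 / 54.3080 = 5.7883
Qh = 5.7883 * 2.1790 = 12.6127 kW

COP = 5.7883, Qh = 12.6127 kW


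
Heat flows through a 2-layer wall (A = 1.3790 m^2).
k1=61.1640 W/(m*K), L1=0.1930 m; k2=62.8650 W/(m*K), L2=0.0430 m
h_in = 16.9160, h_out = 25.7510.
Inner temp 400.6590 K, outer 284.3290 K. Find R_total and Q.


R_conv_in = 1/(16.9160*1.3790) = 0.0429
R_1 = 0.1930/(61.1640*1.3790) = 0.0023
R_2 = 0.0430/(62.8650*1.3790) = 0.0005
R_conv_out = 1/(25.7510*1.3790) = 0.0282
R_total = 0.0738 K/W
Q = 116.3300 / 0.0738 = 1576.0034 W

R_total = 0.0738 K/W, Q = 1576.0034 W


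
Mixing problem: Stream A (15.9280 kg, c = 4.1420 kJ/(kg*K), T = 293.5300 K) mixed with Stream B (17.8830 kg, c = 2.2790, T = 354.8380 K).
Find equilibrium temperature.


num = 33826.8318
den = 106.7291
Tf = 316.9409 K

316.9409 K


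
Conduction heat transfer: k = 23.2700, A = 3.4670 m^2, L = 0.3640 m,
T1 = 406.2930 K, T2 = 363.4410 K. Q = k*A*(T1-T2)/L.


dT = 42.8520 K
Q = 23.2700 * 3.4670 * 42.8520 / 0.3640 = 9497.7326 W

9497.7326 W


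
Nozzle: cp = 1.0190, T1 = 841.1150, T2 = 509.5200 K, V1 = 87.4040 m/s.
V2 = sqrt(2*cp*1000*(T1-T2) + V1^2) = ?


dT = 331.5950 K
2*cp*1000*dT = 675790.6100
V1^2 = 7639.4592
V2 = sqrt(683430.0692) = 826.6983 m/s

826.6983 m/s


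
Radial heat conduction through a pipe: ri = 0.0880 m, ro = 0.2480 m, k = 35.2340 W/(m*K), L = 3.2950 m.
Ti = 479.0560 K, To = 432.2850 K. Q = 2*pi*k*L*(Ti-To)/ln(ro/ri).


dT = 46.7710 K
ln(ro/ri) = 1.0361
Q = 2*pi*35.2340*3.2950*46.7710 / 1.0361 = 32928.7770 W

32928.7770 W


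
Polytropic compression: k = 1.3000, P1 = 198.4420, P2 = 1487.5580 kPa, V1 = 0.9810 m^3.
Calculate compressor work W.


(k-1)/k = 0.2308
(P2/P1)^exp = 1.5918
W = 4.3333 * 198.4420 * 0.9810 * (1.5918 - 1) = 499.2218 kJ

499.2218 kJ


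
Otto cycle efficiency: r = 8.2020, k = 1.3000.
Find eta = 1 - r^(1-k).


r^(k-1) = 1.8801
eta = 1 - 1/1.8801 = 0.4681 = 46.8107%

46.8107%


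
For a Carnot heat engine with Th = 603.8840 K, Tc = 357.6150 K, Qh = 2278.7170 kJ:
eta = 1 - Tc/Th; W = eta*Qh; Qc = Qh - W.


eta = 1 - 357.6150/603.8840 = 0.4078
W = 0.4078 * 2278.7170 = 929.2801 kJ
Qc = 2278.7170 - 929.2801 = 1349.4369 kJ

eta = 40.7808%, W = 929.2801 kJ, Qc = 1349.4369 kJ


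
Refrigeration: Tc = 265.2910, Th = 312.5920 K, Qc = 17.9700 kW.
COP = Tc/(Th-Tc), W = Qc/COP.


COP = 265.2910 / 47.3010 = 5.6086
W = 17.9700 / 5.6086 = 3.2040 kW

COP = 5.6086, W = 3.2040 kW


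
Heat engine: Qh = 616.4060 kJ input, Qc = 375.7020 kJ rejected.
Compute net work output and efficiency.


W = 616.4060 - 375.7020 = 240.7040 kJ
eta = 240.7040 / 616.4060 = 0.3905 = 39.0496%

W = 240.7040 kJ, eta = 39.0496%


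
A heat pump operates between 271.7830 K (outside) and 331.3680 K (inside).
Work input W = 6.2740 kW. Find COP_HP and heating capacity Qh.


COP = 331.3680 / 59.5850 = 5.5613
Qh = 5.5613 * 6.2740 = 34.8914 kW

COP = 5.5613, Qh = 34.8914 kW
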